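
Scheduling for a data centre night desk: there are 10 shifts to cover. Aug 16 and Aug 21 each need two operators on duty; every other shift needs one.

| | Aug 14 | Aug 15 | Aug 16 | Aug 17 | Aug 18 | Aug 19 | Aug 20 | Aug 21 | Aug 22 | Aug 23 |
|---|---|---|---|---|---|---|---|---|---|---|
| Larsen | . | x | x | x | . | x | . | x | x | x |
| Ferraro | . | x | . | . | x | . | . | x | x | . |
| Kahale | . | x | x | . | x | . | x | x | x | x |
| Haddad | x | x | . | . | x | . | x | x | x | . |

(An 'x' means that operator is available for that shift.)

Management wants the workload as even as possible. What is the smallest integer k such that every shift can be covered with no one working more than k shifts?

With 4 operators and 12 worker-slots to fill, someone must work at least ⌈12/4⌉ = 3 shifts, so k ≥ 3.
k = 3 works: Aug 14→Haddad, Aug 15→Ferraro, Aug 16→Larsen+Kahale, Aug 17→Larsen, Aug 18→Ferraro, Aug 19→Larsen, Aug 20→Kahale, Aug 21→Ferraro+Haddad, Aug 22→Haddad, Aug 23→Kahale.
Loads: Larsen 3, Ferraro 3, Kahale 3, Haddad 3 — all ≤ 3.

3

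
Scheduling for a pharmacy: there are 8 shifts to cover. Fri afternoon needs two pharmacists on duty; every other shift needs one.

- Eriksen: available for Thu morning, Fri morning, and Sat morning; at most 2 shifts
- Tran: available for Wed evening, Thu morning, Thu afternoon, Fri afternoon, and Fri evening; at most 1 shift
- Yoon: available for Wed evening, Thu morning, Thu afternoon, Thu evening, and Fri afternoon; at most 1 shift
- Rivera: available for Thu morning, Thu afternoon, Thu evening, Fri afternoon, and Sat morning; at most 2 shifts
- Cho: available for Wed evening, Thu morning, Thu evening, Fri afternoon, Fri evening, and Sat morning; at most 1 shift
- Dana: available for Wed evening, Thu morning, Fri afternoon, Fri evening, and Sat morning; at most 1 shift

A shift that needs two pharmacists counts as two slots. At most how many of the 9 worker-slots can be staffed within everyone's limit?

Total capacity across all pharmacists is 2+1+1+2+1+1 = 8, and 9 slots are needed, so at most 8 can be filled.
An assignment achieving 8: Wed evening→Dana, Thu morning→Rivera, Thu afternoon→Tran, Thu evening→Yoon, Fri morning→Eriksen, Fri afternoon→Rivera, Fri evening→Cho, Sat morning→Eriksen.
Loads: Eriksen 2/2, Tran 1/1, Yoon 1/1, Rivera 2/2, Cho 1/1, Dana 1/1.

8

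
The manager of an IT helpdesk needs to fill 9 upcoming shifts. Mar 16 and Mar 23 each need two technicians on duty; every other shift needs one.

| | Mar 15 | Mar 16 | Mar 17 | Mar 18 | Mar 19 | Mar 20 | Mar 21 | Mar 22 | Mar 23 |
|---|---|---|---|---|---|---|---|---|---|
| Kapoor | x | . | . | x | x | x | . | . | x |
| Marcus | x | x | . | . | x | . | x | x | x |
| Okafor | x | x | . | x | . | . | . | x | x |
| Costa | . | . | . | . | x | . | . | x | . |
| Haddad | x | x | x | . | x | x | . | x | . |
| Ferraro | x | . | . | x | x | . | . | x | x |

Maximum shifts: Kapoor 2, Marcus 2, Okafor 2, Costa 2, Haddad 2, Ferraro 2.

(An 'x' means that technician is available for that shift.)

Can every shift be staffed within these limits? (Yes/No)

Mar 17 can only be covered by Haddad, so that assignment is forced.
Mar 21 can only be covered by Marcus, so that assignment is forced.
One valid schedule: Mar 15→Haddad, Mar 16→Marcus+Okafor, Mar 17→Haddad, Mar 18→Kapoor, Mar 19→Costa, Mar 20→Kapoor, Mar 21→Marcus, Mar 22→Costa, Mar 23→Okafor+Ferraro.
Loads: Kapoor 2/2, Marcus 2/2, Okafor 2/2, Costa 2/2, Haddad 2/2, Ferraro 1/2 — all within limits.

Yes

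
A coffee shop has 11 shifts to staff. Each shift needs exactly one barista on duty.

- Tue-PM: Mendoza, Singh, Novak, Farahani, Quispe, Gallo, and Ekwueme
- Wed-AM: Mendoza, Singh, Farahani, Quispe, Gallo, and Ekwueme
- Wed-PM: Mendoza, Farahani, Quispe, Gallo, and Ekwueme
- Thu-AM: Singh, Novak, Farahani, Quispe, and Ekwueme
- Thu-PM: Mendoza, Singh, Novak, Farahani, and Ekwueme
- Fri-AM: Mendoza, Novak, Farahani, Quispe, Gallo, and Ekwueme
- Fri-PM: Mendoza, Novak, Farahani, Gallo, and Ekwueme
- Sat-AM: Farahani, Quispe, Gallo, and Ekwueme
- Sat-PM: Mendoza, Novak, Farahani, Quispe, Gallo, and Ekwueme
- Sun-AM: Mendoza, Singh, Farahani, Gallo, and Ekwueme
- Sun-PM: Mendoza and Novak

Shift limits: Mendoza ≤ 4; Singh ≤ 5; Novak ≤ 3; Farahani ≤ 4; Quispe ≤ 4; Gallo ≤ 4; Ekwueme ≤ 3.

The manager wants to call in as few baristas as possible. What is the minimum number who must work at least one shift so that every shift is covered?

3

11 slots to fill and no one can take more than 5, so at least ⌈11/5⌉ = 3 baristas are needed.
Mendoza, Singh, and Farahani alone can cover everything: Tue-PM→Singh, Wed-AM→Singh, Wed-PM→Mendoza, Thu-AM→Singh, Thu-PM→Singh, Fri-AM→Mendoza, Fri-PM→Mendoza, Sat-AM→Farahani, Sat-PM→Farahani, Sun-AM→Singh, Sun-PM→Mendoza.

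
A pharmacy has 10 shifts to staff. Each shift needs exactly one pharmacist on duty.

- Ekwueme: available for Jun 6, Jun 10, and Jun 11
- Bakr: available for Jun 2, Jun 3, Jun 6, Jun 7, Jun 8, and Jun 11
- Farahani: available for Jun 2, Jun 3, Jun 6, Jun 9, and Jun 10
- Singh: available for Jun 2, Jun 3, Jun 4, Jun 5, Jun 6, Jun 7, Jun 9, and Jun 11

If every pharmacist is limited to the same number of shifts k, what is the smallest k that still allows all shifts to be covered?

3

With 4 pharmacists and 10 worker-slots to fill, someone must work at least ⌈10/4⌉ = 3 shifts, so k ≥ 3.
k = 3 works: Jun 2→Bakr, Jun 3→Farahani, Jun 4→Singh, Jun 5→Singh, Jun 6→Ekwueme, Jun 7→Bakr, Jun 8→Bakr, Jun 9→Farahani, Jun 10→Ekwueme, Jun 11→Ekwueme.
Loads: Ekwueme 3, Bakr 3, Farahani 2, Singh 2 — all ≤ 3.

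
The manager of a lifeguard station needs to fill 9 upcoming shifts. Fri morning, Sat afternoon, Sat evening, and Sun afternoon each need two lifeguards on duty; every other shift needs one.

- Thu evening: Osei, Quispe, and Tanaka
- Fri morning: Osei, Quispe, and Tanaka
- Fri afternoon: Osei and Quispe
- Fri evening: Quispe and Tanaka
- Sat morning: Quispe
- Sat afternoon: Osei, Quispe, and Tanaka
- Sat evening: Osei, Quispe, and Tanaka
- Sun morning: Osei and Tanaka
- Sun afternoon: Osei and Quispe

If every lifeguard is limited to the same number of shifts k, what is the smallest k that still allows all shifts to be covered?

With 3 lifeguards and 13 worker-slots to fill, someone must work at least ⌈13/3⌉ = 5 shifts, so k ≥ 5.
k = 5 works: Thu evening→Osei, Fri morning→Osei+Tanaka, Fri afternoon→Osei, Fri evening→Quispe, Sat morning→Quispe, Sat afternoon→Quispe+Tanaka, Sat evening→Quispe+Tanaka, Sun morning→Osei, Sun afternoon→Osei+Quispe.
Loads: Osei 5, Quispe 5, Tanaka 3 — all ≤ 5.

5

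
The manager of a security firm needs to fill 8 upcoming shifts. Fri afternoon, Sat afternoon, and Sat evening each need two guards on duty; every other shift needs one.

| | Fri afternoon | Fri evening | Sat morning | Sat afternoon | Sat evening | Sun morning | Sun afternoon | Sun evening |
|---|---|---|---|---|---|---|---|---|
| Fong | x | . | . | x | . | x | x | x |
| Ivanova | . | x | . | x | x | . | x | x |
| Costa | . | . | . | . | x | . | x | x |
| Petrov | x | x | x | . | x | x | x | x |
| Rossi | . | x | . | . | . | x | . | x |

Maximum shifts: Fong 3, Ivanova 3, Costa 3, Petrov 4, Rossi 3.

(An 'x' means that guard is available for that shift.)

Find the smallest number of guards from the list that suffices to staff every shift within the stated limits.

4

11 slots to fill and no one can take more than 4, so at least ⌈11/4⌉ = 3 guards are needed.
Any 3 guards together have capacity at most 4+3+3 = 10 < 11 slots, so 3 can never suffice.
Fong, Ivanova, Costa, and Petrov alone can cover everything: Fri afternoon→Fong+Petrov, Fri evening→Ivanova, Sat morning→Petrov, Sat afternoon→Fong+Ivanova, Sat evening→Ivanova+Costa, Sun morning→Fong, Sun afternoon→Costa, Sun evening→Costa.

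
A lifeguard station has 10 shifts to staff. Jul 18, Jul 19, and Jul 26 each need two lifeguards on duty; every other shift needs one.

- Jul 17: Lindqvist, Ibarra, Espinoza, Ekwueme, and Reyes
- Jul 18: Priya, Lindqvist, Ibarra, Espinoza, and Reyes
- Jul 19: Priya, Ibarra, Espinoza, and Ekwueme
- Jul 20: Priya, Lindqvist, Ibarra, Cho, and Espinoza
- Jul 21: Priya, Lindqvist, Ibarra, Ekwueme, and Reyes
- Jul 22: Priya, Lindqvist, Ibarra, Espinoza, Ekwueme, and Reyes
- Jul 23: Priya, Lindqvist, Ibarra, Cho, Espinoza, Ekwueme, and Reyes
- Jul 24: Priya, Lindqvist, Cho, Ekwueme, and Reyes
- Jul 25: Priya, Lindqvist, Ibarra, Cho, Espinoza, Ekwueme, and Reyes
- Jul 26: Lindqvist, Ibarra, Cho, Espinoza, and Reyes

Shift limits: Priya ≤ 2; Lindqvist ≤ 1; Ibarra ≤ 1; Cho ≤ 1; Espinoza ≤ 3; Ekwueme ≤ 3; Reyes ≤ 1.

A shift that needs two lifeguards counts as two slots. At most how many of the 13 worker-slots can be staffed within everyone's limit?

Total capacity across all lifeguards is 2+1+1+1+3+3+1 = 12, and 13 slots are needed, so at most 12 can be filled.
An assignment achieving 12: Jul 17→Lindqvist, Jul 18→Priya+Espinoza, Jul 19→Priya+Ibarra, Jul 20→Cho, Jul 21→Ekwueme, Jul 22→Espinoza, Jul 23→Ekwueme, Jul 24→Ekwueme, Jul 26→Espinoza+Reyes.
Loads: Priya 2/2, Lindqvist 1/1, Ibarra 1/1, Cho 1/1, Espinoza 3/3, Ekwueme 3/3, Reyes 1/1.

12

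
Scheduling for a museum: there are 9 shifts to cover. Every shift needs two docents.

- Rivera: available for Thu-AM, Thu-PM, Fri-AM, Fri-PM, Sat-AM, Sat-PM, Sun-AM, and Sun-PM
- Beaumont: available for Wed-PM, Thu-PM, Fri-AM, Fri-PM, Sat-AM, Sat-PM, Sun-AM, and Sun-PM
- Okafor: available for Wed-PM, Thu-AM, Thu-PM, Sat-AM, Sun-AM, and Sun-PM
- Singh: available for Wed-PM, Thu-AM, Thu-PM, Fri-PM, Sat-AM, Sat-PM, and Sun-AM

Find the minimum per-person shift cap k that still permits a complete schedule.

5

With 4 docents and 18 worker-slots to fill, someone must work at least ⌈18/4⌉ = 5 shifts, so k ≥ 5.
k = 5 works: Wed-PM→Beaumont+Okafor, Thu-AM→Rivera+Okafor, Thu-PM→Okafor+Singh, Fri-AM→Rivera+Beaumont, Fri-PM→Rivera+Beaumont, Sat-AM→Okafor+Singh, Sat-PM→Rivera+Beaumont, Sun-AM→Okafor+Singh, Sun-PM→Rivera+Beaumont.
Loads: Rivera 5, Beaumont 5, Okafor 5, Singh 3 — all ≤ 5.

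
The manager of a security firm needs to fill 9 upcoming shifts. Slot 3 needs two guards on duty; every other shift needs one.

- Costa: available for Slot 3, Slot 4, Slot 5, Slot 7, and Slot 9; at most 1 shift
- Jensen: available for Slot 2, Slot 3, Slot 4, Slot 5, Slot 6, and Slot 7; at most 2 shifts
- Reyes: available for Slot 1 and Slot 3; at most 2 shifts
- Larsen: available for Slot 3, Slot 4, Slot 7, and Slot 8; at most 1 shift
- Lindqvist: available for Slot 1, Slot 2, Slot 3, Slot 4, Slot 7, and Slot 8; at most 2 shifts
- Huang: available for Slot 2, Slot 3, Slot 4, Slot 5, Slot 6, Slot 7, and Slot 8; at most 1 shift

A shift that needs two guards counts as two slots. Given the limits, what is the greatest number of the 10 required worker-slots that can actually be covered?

Total capacity across all guards is 1+2+2+1+2+1 = 9, and 10 slots are needed, so at most 9 can be filled.
An assignment achieving 9: Slot 1→Reyes, Slot 2→Jensen, Slot 3→Reyes, Slot 4→Lindqvist, Slot 5→Huang, Slot 6→Jensen, Slot 7→Lindqvist, Slot 8→Larsen, Slot 9→Costa.
Loads: Costa 1/1, Jensen 2/2, Reyes 2/2, Larsen 1/1, Lindqvist 2/2, Huang 1/1.

9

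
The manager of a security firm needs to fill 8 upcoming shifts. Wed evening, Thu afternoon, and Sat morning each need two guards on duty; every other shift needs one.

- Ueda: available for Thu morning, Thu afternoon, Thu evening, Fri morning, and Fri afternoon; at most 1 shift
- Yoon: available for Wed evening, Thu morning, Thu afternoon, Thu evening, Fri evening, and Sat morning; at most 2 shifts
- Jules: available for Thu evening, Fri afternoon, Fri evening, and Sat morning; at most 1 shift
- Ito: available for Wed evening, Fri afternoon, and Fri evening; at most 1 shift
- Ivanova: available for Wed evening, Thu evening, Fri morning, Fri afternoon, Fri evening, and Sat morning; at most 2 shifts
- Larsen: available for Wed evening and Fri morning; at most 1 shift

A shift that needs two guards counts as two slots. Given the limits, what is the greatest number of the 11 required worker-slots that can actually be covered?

8

Total capacity across all guards is 1+2+1+1+2+1 = 8, and 11 slots are needed, so at most 8 can be filled.
An assignment achieving 8: Wed evening→Ito+Larsen, Thu morning→Ueda, Thu afternoon→Yoon, Thu evening→Ivanova, Fri morning→Ivanova, Sat morning→Yoon+Jules.
Loads: Ueda 1/1, Yoon 2/2, Jules 1/1, Ito 1/1, Ivanova 2/2, Larsen 1/1.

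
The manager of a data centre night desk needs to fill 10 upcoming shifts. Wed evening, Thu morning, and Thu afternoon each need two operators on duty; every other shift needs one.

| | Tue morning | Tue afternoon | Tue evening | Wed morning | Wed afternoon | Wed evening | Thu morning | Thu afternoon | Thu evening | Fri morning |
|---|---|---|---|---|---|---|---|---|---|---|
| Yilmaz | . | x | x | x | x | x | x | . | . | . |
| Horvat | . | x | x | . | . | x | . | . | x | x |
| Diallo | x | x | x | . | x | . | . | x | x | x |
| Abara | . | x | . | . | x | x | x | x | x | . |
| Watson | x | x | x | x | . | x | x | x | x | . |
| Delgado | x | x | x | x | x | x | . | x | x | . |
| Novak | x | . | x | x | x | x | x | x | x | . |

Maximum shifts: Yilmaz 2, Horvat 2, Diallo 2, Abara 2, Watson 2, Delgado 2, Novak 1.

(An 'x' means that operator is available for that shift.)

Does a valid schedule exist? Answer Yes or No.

Yes

One valid schedule: Tue morning→Diallo, Tue afternoon→Horvat, Tue evening→Diallo, Wed morning→Yilmaz, Wed afternoon→Yilmaz, Wed evening→Delgado+Novak, Thu morning→Abara+Watson, Thu afternoon→Watson+Delgado, Thu evening→Abara, Fri morning→Horvat.
Loads: Yilmaz 2/2, Horvat 2/2, Diallo 2/2, Abara 2/2, Watson 2/2, Delgado 2/2, Novak 1/1 — all within limits.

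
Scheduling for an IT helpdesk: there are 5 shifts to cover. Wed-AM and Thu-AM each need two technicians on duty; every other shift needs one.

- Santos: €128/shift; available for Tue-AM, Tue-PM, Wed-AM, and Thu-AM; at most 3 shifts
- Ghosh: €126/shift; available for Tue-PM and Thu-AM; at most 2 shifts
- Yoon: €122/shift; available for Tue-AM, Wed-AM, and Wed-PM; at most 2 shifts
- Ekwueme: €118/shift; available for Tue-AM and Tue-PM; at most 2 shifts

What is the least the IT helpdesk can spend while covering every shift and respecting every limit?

Wed-AM can only be covered by Santos and Yoon, so that assignment is forced.
Wed-PM can only be covered by Yoon, so that assignment is forced.
Thu-AM can only be covered by Santos and Ghosh, so that assignment is forced.
Picking the cheapest available technician for each shift independently would cost €862, and that bound is achievable.
An optimal schedule: Tue-AM→Ekwueme, Tue-PM→Ekwueme, Wed-AM→Yoon+Santos, Wed-PM→Yoon, Thu-AM→Ghosh+Santos.
Total: 118 + 118 + 122 + 128 + 122 + 126 + 128 = €862.

€862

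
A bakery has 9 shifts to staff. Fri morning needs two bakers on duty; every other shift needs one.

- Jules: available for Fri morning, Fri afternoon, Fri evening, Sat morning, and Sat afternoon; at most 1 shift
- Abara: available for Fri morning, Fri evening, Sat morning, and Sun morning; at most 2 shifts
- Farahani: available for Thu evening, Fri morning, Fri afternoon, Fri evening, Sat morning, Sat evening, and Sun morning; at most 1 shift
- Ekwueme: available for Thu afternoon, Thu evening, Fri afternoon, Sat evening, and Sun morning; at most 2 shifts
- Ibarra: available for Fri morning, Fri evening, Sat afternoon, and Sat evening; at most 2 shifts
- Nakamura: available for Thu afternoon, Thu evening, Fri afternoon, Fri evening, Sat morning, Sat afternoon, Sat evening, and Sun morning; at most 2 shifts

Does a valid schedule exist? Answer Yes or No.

One valid schedule: Thu afternoon→Ekwueme, Thu evening→Farahani, Fri morning→Abara+Ibarra, Fri afternoon→Ekwueme, Fri evening→Nakamura, Sat morning→Abara, Sat afternoon→Jules, Sat evening→Ibarra, Sun morning→Nakamura.
Loads: Jules 1/1, Abara 2/2, Farahani 1/1, Ekwueme 2/2, Ibarra 2/2, Nakamura 2/2 — all within limits.

Yes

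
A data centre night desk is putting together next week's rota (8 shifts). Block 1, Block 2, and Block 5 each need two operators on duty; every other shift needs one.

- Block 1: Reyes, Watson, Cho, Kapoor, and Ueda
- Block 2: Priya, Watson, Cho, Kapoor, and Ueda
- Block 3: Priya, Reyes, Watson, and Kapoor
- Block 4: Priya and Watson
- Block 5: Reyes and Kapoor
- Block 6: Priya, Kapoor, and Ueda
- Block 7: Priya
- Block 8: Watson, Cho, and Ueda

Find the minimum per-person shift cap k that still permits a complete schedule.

With 6 operators and 11 worker-slots to fill, someone must work at least ⌈11/6⌉ = 2 shifts, so k ≥ 2.
k = 2 works: Block 1→Watson+Cho, Block 2→Cho+Ueda, Block 3→Reyes, Block 4→Priya, Block 5→Reyes+Kapoor, Block 6→Kapoor, Block 7→Priya, Block 8→Watson.
Loads: Priya 2, Reyes 2, Watson 2, Cho 2, Kapoor 2, Ueda 1 — all ≤ 2.

2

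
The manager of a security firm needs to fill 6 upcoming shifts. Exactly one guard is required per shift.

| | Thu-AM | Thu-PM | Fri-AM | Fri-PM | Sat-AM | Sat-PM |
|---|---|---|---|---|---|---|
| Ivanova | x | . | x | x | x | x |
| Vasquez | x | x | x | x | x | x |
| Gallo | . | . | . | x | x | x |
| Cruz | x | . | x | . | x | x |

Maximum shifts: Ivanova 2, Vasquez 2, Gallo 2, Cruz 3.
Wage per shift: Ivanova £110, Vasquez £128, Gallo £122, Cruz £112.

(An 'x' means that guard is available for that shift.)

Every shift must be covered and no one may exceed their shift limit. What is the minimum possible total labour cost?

Thu-PM can only be covered by Vasquez, so that assignment is forced.
Picking the cheapest available guard for each shift independently would cost £678, but that ignores the shift limits.
An optimal schedule: Thu-AM→Ivanova, Thu-PM→Vasquez, Fri-AM→Cruz, Fri-PM→Ivanova, Sat-AM→Cruz, Sat-PM→Cruz.
Total: 110 + 128 + 112 + 110 + 112 + 112 = £684.

£684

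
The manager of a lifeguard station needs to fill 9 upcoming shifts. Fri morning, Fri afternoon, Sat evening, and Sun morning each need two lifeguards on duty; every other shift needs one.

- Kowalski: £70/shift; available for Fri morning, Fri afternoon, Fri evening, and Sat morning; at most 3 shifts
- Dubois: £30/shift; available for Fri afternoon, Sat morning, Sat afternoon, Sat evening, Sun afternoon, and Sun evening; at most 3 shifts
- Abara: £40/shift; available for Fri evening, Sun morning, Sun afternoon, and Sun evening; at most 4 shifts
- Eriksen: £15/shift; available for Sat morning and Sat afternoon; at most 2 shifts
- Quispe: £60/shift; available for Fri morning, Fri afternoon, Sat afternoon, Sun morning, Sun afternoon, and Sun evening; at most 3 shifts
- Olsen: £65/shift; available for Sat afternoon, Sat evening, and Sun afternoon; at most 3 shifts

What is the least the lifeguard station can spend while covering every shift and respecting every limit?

Fri morning can only be covered by Kowalski and Quispe, so that assignment is forced.
Sat evening can only be covered by Dubois and Olsen, so that assignment is forced.
Sun morning can only be covered by Abara and Quispe, so that assignment is forced.
Picking the cheapest available lifeguard for each shift independently would cost £545, but that ignores the shift limits.
An optimal schedule: Fri morning→Quispe+Kowalski, Fri afternoon→Dubois+Quispe, Fri evening→Abara, Sat morning→Eriksen, Sat afternoon→Eriksen, Sat evening→Dubois+Olsen, Sun morning→Abara+Quispe, Sun afternoon→Abara, Sun evening→Dubois.
Total: 60 + 70 + 30 + 60 + 40 + 15 + 15 + 30 + 65 + 40 + 60 + 40 + 30 = £555.

£555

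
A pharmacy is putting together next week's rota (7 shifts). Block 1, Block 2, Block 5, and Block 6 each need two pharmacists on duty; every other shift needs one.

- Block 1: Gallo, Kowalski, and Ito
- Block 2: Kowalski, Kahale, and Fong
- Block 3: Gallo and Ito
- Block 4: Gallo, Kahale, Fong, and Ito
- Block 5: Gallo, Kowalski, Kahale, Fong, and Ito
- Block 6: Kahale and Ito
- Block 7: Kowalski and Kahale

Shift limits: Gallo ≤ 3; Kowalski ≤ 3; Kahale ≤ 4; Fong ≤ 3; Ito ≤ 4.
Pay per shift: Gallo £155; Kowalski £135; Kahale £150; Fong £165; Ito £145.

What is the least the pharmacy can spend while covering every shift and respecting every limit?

£1585

Block 6 can only be covered by Kahale and Ito, so that assignment is forced.
Picking the cheapest available pharmacist for each shift independently would cost £1565, but that ignores the shift limits.
An optimal schedule: Block 1→Kowalski+Ito, Block 2→Kowalski+Kahale, Block 3→Ito, Block 4→Kahale, Block 5→Ito+Kahale, Block 6→Ito+Kahale, Block 7→Kowalski.
Total: 135 + 145 + 135 + 150 + 145 + 150 + 145 + 150 + 145 + 150 + 135 = £1585.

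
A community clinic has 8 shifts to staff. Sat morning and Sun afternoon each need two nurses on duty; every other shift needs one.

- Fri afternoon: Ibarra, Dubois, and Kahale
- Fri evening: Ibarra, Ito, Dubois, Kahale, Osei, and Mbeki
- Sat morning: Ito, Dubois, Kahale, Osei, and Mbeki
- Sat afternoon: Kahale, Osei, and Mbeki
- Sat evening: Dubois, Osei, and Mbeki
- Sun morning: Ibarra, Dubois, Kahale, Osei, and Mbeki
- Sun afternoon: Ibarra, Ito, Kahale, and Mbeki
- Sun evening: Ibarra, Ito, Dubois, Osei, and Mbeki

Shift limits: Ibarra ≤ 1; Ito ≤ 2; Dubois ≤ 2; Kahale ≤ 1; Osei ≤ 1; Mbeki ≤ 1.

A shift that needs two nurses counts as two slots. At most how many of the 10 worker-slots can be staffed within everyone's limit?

Total capacity across all nurses is 1+2+2+1+1+1 = 8, and 10 slots are needed, so at most 8 can be filled.
An assignment achieving 8: Fri afternoon→Ibarra, Sat morning→Ito+Dubois, Sat afternoon→Kahale, Sat evening→Dubois, Sun morning→Osei, Sun afternoon→Ito+Mbeki.
Loads: Ibarra 1/1, Ito 2/2, Dubois 2/2, Kahale 1/1, Osei 1/1, Mbeki 1/1.

8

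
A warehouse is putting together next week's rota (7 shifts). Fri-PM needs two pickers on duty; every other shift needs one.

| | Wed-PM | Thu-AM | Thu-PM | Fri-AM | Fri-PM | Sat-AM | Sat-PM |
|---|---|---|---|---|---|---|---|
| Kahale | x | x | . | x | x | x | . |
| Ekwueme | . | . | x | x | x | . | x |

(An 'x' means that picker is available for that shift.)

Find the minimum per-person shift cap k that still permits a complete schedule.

With 2 pickers and 8 worker-slots to fill, someone must work at least ⌈8/2⌉ = 4 shifts, so k ≥ 4.
k = 4 works: Wed-PM→Kahale, Thu-AM→Kahale, Thu-PM→Ekwueme, Fri-AM→Ekwueme, Fri-PM→Kahale+Ekwueme, Sat-AM→Kahale, Sat-PM→Ekwueme.
Loads: Kahale 4, Ekwueme 4 — all ≤ 4.

4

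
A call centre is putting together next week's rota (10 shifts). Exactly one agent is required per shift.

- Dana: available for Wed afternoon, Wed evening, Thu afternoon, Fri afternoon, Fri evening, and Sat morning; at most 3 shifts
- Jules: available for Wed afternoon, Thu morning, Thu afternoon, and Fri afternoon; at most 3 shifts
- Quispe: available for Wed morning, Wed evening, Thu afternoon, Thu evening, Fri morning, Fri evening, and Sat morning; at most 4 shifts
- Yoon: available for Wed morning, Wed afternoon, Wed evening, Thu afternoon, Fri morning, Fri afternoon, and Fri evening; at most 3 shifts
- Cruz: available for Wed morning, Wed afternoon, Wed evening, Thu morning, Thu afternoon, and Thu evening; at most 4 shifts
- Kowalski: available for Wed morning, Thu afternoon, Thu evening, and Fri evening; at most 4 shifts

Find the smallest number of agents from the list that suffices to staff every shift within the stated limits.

3

10 slots to fill and no one can take more than 4, so at least ⌈10/4⌉ = 3 agents are needed.
Dana, Jules, and Quispe alone can cover everything: Wed morning→Quispe, Wed afternoon→Dana, Wed evening→Dana, Thu morning→Jules, Thu afternoon→Jules, Thu evening→Quispe, Fri morning→Quispe, Fri afternoon→Jules, Fri evening→Dana, Sat morning→Quispe.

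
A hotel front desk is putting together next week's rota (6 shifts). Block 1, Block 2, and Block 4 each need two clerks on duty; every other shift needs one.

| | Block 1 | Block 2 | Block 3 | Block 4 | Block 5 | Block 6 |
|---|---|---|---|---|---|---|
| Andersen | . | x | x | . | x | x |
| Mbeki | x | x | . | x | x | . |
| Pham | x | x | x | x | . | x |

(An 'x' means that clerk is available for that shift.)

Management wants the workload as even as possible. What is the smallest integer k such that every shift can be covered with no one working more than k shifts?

With 3 clerks and 9 worker-slots to fill, someone must work at least ⌈9/3⌉ = 3 shifts, so k ≥ 3.
k = 3 works: Block 1→Mbeki+Pham, Block 2→Mbeki+Pham, Block 3→Andersen, Block 4→Mbeki+Pham, Block 5→Andersen, Block 6→Andersen.
Loads: Andersen 3, Mbeki 3, Pham 3 — all ≤ 3.

3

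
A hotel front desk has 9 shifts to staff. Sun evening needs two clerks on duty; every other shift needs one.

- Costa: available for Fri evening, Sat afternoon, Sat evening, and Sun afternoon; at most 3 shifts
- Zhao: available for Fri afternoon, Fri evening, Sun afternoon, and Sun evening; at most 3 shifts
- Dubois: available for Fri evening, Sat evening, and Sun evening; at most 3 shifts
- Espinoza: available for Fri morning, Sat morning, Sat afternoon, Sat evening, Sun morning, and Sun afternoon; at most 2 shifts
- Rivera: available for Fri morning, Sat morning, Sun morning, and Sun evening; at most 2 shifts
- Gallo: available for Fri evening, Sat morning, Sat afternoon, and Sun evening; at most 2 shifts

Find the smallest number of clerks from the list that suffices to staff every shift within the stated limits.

10 slots to fill and no one can take more than 3, so at least ⌈10/3⌉ = 4 clerks are needed.
Costa, Zhao, Espinoza, and Rivera alone can cover everything: Fri morning→Espinoza, Fri afternoon→Zhao, Fri evening→Costa, Sat morning→Espinoza, Sat afternoon→Costa, Sat evening→Costa, Sun morning→Rivera, Sun afternoon→Zhao, Sun evening→Zhao+Rivera.

4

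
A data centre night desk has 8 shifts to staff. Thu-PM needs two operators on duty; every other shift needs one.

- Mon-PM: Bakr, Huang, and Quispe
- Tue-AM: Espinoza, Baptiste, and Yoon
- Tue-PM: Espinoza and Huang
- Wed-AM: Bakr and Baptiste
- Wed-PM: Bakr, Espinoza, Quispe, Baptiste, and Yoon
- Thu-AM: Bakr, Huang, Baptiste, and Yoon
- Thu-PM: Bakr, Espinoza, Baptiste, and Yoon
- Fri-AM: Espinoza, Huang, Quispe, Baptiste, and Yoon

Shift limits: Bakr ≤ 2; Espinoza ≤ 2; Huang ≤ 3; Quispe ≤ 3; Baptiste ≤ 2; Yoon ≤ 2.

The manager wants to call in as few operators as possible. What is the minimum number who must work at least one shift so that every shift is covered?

9 slots to fill and no one can take more than 3, so at least ⌈9/3⌉ = 3 operators are needed.
Any 3 operators together have capacity at most 3+3+2 = 8 < 9 slots, so 3 can never suffice.
Bakr, Espinoza, Huang, and Quispe alone can cover everything: Mon-PM→Huang, Tue-AM→Espinoza, Tue-PM→Huang, Wed-AM→Bakr, Wed-PM→Quispe, Thu-AM→Huang, Thu-PM→Bakr+Espinoza, Fri-AM→Quispe.

4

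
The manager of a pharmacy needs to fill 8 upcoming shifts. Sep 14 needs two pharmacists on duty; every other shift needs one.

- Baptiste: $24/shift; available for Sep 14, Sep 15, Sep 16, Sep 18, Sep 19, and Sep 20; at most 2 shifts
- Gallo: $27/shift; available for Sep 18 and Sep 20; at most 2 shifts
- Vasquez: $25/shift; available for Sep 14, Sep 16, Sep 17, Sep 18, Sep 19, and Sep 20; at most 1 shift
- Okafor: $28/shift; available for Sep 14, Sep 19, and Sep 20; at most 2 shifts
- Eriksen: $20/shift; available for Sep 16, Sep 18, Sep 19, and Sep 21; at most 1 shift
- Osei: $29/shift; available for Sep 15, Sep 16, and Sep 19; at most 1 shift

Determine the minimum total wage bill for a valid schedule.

$232

Sep 17 can only be covered by Vasquez, so that assignment is forced.
Sep 21 can only be covered by Eriksen, so that assignment is forced.
Picking the cheapest available pharmacist for each shift independently would cost $202, but that ignores the shift limits.
An optimal schedule: Sep 14→Baptiste+Okafor, Sep 15→Baptiste, Sep 16→Osei, Sep 17→Vasquez, Sep 18→Gallo, Sep 19→Okafor, Sep 20→Gallo, Sep 21→Eriksen.
Total: 24 + 28 + 24 + 29 + 25 + 27 + 28 + 27 + 20 = $232.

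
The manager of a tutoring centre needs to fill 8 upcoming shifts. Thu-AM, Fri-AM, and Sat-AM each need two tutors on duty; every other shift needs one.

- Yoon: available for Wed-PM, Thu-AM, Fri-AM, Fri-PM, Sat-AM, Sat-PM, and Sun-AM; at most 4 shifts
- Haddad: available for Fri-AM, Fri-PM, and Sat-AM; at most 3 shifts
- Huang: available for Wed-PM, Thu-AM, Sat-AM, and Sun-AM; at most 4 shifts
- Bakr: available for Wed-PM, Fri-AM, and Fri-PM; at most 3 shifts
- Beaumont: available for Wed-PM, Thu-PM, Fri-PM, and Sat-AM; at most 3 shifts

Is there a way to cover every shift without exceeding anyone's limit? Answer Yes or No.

Thu-AM can only be covered by Yoon and Huang, so that assignment is forced.
Thu-PM can only be covered by Beaumont, so that assignment is forced.
Sat-PM can only be covered by Yoon, so that assignment is forced.
One valid schedule: Wed-PM→Huang, Thu-AM→Yoon+Huang, Thu-PM→Beaumont, Fri-AM→Yoon+Haddad, Fri-PM→Haddad, Sat-AM→Haddad+Huang, Sat-PM→Yoon, Sun-AM→Yoon.
Loads: Yoon 4/4, Haddad 3/3, Huang 3/4, Bakr 0/3, Beaumont 1/3 — all within limits.

Yes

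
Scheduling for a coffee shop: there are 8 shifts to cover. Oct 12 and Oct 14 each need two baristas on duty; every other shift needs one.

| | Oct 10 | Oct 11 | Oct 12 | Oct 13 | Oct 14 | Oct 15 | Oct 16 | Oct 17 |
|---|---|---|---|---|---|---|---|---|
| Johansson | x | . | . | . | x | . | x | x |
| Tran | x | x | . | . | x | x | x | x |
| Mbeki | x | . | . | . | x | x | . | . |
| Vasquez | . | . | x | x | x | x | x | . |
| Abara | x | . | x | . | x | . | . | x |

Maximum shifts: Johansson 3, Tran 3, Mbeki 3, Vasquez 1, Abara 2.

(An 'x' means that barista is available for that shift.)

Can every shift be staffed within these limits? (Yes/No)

No

Total capacity is 12 and 10 slots are needed, so capacity alone doesn't rule it out.
Shifts {Oct 12, Oct 13} need 3 worker-slots in total, but the baristas available for any of those shifts (Vasquez and Abara) can supply at most 2 among them. So no valid schedule exists.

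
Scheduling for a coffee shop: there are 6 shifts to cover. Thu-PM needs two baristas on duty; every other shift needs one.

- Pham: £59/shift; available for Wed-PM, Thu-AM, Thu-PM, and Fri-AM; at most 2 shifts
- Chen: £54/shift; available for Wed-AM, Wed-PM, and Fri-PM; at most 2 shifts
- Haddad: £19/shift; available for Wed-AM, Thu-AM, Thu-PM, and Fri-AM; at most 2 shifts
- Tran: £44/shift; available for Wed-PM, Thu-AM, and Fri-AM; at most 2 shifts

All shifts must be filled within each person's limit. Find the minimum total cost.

£293

Thu-PM can only be covered by Pham and Haddad, so that assignment is forced.
Fri-PM can only be covered by Chen, so that assignment is forced.
Picking the cheapest available barista for each shift independently would cost £233, but that ignores the shift limits.
An optimal schedule: Wed-AM→Haddad, Wed-PM→Chen, Thu-AM→Tran, Thu-PM→Haddad+Pham, Fri-AM→Tran, Fri-PM→Chen.
Total: 19 + 54 + 44 + 19 + 59 + 44 + 54 = £293.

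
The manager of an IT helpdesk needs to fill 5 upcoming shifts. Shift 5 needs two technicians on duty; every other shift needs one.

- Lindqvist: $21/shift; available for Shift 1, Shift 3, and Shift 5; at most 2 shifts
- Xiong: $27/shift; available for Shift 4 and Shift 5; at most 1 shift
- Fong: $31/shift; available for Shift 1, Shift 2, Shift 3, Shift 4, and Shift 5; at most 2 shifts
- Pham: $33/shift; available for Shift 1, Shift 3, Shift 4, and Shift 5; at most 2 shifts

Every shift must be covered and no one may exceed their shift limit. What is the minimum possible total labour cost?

$164

Shift 2 can only be covered by Fong, so that assignment is forced.
Picking the cheapest available technician for each shift independently would cost $148, but that ignores the shift limits.
An optimal schedule: Shift 1→Lindqvist, Shift 2→Fong, Shift 3→Lindqvist, Shift 4→Xiong, Shift 5→Fong+Pham.
Total: 21 + 31 + 21 + 27 + 31 + 33 = $164.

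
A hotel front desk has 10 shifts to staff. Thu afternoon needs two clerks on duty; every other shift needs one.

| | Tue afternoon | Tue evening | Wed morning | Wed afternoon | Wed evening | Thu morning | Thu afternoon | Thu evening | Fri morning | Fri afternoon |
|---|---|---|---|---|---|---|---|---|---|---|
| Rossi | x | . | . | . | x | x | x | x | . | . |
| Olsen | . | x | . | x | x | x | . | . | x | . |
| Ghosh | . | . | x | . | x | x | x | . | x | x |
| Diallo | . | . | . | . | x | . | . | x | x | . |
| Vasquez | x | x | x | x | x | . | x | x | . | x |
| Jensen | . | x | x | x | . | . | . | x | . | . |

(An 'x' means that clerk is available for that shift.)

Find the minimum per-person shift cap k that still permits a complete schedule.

With 6 clerks and 11 worker-slots to fill, someone must work at least ⌈11/6⌉ = 2 shifts, so k ≥ 2.
k = 2 works: Tue afternoon→Rossi, Tue evening→Olsen, Wed morning→Ghosh, Wed afternoon→Vasquez, Wed evening→Diallo, Thu morning→Olsen, Thu afternoon→Rossi+Vasquez, Thu evening→Jensen, Fri morning→Diallo, Fri afternoon→Ghosh.
Loads: Rossi 2, Olsen 2, Ghosh 2, Diallo 2, Vasquez 2, Jensen 1 — all ≤ 2.

2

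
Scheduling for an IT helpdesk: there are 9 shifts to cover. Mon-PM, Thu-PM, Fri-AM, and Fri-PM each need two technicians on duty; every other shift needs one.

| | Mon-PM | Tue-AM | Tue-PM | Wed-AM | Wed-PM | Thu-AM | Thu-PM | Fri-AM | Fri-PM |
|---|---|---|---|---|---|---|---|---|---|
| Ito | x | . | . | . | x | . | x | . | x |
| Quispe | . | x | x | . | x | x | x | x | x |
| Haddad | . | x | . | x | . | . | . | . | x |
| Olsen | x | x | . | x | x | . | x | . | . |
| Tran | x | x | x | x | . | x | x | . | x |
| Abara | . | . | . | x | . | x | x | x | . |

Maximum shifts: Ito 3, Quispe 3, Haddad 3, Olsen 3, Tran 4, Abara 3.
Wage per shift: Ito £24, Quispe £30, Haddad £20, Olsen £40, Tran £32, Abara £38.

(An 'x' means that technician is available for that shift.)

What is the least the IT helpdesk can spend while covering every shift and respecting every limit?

Fri-AM can only be covered by Quispe and Abara, so that assignment is forced.
Picking the cheapest available technician for each shift independently would cost £346, but that ignores the shift limits.
An optimal schedule: Mon-PM→Ito+Tran, Tue-AM→Haddad, Tue-PM→Quispe, Wed-AM→Haddad, Wed-PM→Ito, Thu-AM→Quispe, Thu-PM→Ito+Tran, Fri-AM→Quispe+Abara, Fri-PM→Haddad+Tran.
Total: 24 + 32 + 20 + 30 + 20 + 24 + 30 + 24 + 32 + 30 + 38 + 20 + 32 = £356.

£356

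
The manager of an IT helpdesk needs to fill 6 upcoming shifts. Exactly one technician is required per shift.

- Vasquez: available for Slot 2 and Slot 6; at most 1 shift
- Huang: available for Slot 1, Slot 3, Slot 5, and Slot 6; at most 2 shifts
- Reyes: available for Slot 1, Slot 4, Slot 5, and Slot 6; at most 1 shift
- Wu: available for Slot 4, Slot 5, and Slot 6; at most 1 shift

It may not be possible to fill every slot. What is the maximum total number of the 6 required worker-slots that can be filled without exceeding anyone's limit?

Total capacity across all technicians is 1+2+1+1 = 5, and 6 slots are needed, so at most 5 can be filled.
An assignment achieving 5: Slot 1→Huang, Slot 2→Vasquez, Slot 3→Huang, Slot 4→Reyes, Slot 5→Wu.
Loads: Vasquez 1/1, Huang 2/2, Reyes 1/1, Wu 1/1.

5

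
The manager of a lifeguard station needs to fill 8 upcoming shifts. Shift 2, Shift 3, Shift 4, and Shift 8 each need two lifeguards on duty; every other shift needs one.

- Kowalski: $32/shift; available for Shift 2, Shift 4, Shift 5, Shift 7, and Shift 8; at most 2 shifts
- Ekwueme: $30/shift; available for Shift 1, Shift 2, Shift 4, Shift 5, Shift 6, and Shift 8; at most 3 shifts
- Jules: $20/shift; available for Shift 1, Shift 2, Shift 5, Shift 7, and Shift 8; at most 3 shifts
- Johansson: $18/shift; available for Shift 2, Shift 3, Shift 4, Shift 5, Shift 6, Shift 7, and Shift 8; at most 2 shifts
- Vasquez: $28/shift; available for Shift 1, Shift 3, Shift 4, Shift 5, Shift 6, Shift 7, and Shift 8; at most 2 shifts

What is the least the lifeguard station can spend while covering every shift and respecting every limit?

Shift 3 can only be covered by Johansson and Vasquez, so that assignment is forced.
Picking the cheapest available lifeguard for each shift independently would cost $242, but that ignores the shift limits.
An optimal schedule: Shift 1→Ekwueme, Shift 2→Kowalski+Jules, Shift 3→Johansson+Vasquez, Shift 4→Ekwueme+Johansson, Shift 5→Jules, Shift 6→Ekwueme, Shift 7→Kowalski, Shift 8→Jules+Vasquez.
Total: 30 + 32 + 20 + 18 + 28 + 30 + 18 + 20 + 30 + 32 + 20 + 28 = $306.

$306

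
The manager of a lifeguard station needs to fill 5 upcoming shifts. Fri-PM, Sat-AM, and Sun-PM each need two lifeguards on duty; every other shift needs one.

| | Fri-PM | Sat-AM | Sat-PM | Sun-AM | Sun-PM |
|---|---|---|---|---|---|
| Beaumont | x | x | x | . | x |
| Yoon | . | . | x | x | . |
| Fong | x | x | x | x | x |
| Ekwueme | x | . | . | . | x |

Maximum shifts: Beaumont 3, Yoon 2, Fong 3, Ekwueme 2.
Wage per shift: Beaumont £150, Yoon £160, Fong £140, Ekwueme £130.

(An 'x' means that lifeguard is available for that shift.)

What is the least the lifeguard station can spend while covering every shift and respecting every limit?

£1130

Sat-AM can only be covered by Beaumont and Fong, so that assignment is forced.
Picking the cheapest available lifeguard for each shift independently would cost £1110, but that ignores the shift limits.
An optimal schedule: Fri-PM→Ekwueme+Fong, Sat-AM→Fong+Beaumont, Sat-PM→Beaumont, Sun-AM→Fong, Sun-PM→Ekwueme+Beaumont.
Total: 130 + 140 + 140 + 150 + 150 + 140 + 130 + 150 = £1130.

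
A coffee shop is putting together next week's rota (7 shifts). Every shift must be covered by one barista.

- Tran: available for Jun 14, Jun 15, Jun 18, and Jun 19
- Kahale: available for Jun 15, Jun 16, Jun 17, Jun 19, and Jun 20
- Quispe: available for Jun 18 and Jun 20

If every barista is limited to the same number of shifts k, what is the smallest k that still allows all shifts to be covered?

3

With 3 baristas and 7 worker-slots to fill, someone must work at least ⌈7/3⌉ = 3 shifts, so k ≥ 3.
k = 3 works: Jun 14→Tran, Jun 15→Tran, Jun 16→Kahale, Jun 17→Kahale, Jun 18→Tran, Jun 19→Kahale, Jun 20→Quispe.
Loads: Tran 3, Kahale 3, Quispe 1 — all ≤ 3.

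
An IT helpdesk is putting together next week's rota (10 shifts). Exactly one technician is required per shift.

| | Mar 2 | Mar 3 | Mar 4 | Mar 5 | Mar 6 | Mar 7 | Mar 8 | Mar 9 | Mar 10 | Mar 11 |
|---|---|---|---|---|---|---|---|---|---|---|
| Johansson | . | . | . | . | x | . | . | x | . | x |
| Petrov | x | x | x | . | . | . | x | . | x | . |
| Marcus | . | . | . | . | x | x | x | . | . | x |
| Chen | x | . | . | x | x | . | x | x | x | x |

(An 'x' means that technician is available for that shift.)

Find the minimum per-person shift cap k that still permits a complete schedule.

With 4 technicians and 10 worker-slots to fill, someone must work at least ⌈10/4⌉ = 3 shifts, so k ≥ 3.
k = 3 works: Mar 2→Petrov, Mar 3→Petrov, Mar 4→Petrov, Mar 5→Chen, Mar 6→Johansson, Mar 7→Marcus, Mar 8→Marcus, Mar 9→Johansson, Mar 10→Chen, Mar 11→Johansson.
Loads: Johansson 3, Petrov 3, Marcus 2, Chen 2 — all ≤ 3.

3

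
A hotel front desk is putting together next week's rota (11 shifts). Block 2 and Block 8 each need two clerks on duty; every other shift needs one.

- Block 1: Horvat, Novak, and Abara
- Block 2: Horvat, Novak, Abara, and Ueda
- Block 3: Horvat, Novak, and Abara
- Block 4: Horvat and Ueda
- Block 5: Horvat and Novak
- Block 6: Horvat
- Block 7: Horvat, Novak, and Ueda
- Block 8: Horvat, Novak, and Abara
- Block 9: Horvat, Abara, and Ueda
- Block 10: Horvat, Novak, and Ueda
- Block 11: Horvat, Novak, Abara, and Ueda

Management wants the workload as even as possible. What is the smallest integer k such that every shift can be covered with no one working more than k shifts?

With 4 clerks and 13 worker-slots to fill, someone must work at least ⌈13/4⌉ = 4 shifts, so k ≥ 4.
k = 4 works: Block 1→Horvat, Block 2→Abara+Ueda, Block 3→Novak, Block 4→Horvat, Block 5→Horvat, Block 6→Horvat, Block 7→Novak, Block 8→Novak+Abara, Block 9→Abara, Block 10→Novak, Block 11→Abara.
Loads: Horvat 4, Novak 4, Abara 4, Ueda 1 — all ≤ 4.

4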